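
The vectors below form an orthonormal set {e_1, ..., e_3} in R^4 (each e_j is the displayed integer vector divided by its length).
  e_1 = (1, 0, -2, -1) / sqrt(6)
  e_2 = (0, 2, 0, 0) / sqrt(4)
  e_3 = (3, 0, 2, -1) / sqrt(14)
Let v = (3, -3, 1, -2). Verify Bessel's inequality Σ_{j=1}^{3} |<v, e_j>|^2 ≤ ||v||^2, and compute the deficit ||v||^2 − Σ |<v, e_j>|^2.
Σ |<v, e_j>|^2 = 158/7; ||v||^2 = 23; deficit = 3/7

Write each e_j = u_j / sqrt(<u_j, u_j>) where u_j is the displayed integer vector. Then <v, e_j> = <v, u_j> / sqrt(<u_j, u_j>), so |<v, e_j>|^2 = <v, u_j>^2 / <u_j, u_j>.
Coefficients: <v, e_1> = 3/sqrt(6), <v, e_2> = -6/sqrt(4), <v, e_3> = 13/sqrt(14).
Square and sum: Σ |<v, e_j>|^2 = 158/7.
Compute ||v||^2 = v·v = 23.
Deficit = 23 − 158/7 = 3/7 ≥ 0, confirming Bessel's inequality. (The deficit equals ||v − Σ <v,e_j> e_j||^2, the squared distance from v to span{e_j}.)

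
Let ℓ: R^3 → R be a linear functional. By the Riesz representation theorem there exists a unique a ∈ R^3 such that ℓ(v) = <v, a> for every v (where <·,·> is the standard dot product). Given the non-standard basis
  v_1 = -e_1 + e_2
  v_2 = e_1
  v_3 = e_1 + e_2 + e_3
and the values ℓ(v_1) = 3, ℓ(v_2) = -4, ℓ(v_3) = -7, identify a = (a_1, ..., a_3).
a = (-4, -1, -2)

Write a = (a_1, ..., a_3) in the standard basis. For each basis vector v_i, ℓ(v_i) = <v_i, a> is a linear equation in the a_j's. Collect the n equations into a matrix system V a = ℓ, where row i of V is v_i (expressed in the standard basis). Since V is invertible (lower-triangular with 1s on the diagonal, up to permutation), solve by back-substitution:
  V =
[[-1, 1, 0],
 [1, 0, 0],
 [1, 1, 1]]
  V a = (3, -4, -7)
Solving gives a = (-4, -1, -2).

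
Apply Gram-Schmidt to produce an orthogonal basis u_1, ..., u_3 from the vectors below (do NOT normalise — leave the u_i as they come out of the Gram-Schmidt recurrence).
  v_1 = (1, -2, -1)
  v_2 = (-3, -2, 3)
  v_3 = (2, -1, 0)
Orthogonal basis:
  u_1 = (1, -2, -1)
  u_2 = (-8/3, -8/3, 8/3)
  u_3 = (1, 0, 1)

Apply the Gram-Schmidt recurrence
  u_1 = v_1
  u_i = v_i − Σ_{j<i} ((v_i · u_j) / (u_j · u_j)) · u_j.

Step by step this gives:
  u_1 = (1, -2, -1)
  u_2 = (-8/3, -8/3, 8/3)
  u_3 = (1, 0, 1)

Orthogonality check:
  u_2 · u_1 = 0 (should be 0)
  u_3 · u_1 = 0 (should be 0)
  u_3 · u_2 = 0 (should be 0)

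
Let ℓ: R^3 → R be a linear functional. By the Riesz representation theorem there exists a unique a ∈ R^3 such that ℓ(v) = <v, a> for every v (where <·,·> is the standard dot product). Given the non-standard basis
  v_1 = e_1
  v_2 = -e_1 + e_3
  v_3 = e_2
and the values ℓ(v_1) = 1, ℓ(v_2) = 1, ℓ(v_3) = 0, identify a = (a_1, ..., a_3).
a = (1, 0, 2)

Write a = (a_1, ..., a_3) in the standard basis. For each basis vector v_i, ℓ(v_i) = <v_i, a> is a linear equation in the a_j's. Collect the n equations into a matrix system V a = ℓ, where row i of V is v_i (expressed in the standard basis). Since V is invertible (lower-triangular with 1s on the diagonal, up to permutation), solve by back-substitution:
  V =
[[1, 0, 0],
 [-1, 0, 1],
 [0, 1, 0]]
  V a = (1, 1, 0)
Solving gives a = (1, 0, 2).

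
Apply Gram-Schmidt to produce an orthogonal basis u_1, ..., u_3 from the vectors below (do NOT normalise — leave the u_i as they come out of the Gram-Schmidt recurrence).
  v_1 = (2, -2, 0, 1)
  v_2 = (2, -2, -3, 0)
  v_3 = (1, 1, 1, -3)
Orthogonal basis:
  u_1 = (2, -2, 0, 1)
  u_2 = (2/9, -2/9, -3, -8/9)
  u_3 = (149/89, 29/89, 80/89, -240/89)

Apply the Gram-Schmidt recurrence
  u_1 = v_1
  u_i = v_i − Σ_{j<i} ((v_i · u_j) / (u_j · u_j)) · u_j.

Step by step this gives:
  u_1 = (2, -2, 0, 1)
  u_2 = (2/9, -2/9, -3, -8/9)
  u_3 = (149/89, 29/89, 80/89, -240/89)

Orthogonality check:
  u_2 · u_1 = 0 (should be 0)
  u_3 · u_1 = 0 (should be 0)
  u_3 · u_2 = 0 (should be 0)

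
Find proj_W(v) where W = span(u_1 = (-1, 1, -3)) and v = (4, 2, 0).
proj_W(v) = (2/11, -2/11, 6/11)

Set up U = [u_1 | ... | u_1] ∈ R^(3×1). The projector onto W = col(U) is P = U (U^T U)^(-1) U^T.
Compute U^T U =
  [11],
and U^T v = (-2).
Solve U^T U · c = U^T v for the coefficients: c = (-2/11). The projection is proj_W(v) = U c.
Check: (v - proj_W(v)) · u_1 = 0  (should be 0).
Result: proj_W(v) = (2/11, -2/11, 6/11).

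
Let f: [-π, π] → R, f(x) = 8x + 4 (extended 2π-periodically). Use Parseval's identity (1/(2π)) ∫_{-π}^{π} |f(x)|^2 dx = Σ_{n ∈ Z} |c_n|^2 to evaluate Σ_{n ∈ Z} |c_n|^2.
Σ |c_n|^2 = 64π^2/3 + 16

Expand and integrate term by term over [-π, π]:
  ∫ (8x)^2 dx = 64·(2π^3/3); ∫ 2·8·(4)·x dx = 0 (odd integrand); ∫ 4^2 dx = 16·2π.
So (1/(2π)) ∫_{-π}^{π} (8x + 4)^2 dx = 64π^2/3 + 16 = 64π^2/3 + 16.
Parseval ⇒ Σ |c_n|^2 = 64π^2/3 + 16.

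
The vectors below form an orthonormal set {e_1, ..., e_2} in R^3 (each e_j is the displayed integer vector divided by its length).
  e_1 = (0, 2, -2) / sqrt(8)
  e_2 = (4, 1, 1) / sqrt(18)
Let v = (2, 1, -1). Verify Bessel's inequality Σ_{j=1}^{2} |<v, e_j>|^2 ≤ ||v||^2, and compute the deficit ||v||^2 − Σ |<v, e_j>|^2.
Σ |<v, e_j>|^2 = 50/9; ||v||^2 = 6; deficit = 4/9

Write each e_j = u_j / sqrt(<u_j, u_j>) where u_j is the displayed integer vector. Then <v, e_j> = <v, u_j> / sqrt(<u_j, u_j>), so |<v, e_j>|^2 = <v, u_j>^2 / <u_j, u_j>.
Coefficients: <v, e_1> = 4/sqrt(8), <v, e_2> = 8/sqrt(18).
Square and sum: Σ |<v, e_j>|^2 = 50/9.
Compute ||v||^2 = v·v = 6.
Deficit = 6 − 50/9 = 4/9 ≥ 0, confirming Bessel's inequality. (The deficit equals ||v − Σ <v,e_j> e_j||^2, the squared distance from v to span{e_j}.)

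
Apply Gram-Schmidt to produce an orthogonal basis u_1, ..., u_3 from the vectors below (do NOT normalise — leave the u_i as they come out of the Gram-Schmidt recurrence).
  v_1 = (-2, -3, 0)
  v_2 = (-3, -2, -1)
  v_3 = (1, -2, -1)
Orthogonal basis:
  u_1 = (-2, -3, 0)
  u_2 = (-15/13, 10/13, -1)
  u_3 = (18/19, -12/19, -30/19)

Apply the Gram-Schmidt recurrence
  u_1 = v_1
  u_i = v_i − Σ_{j<i} ((v_i · u_j) / (u_j · u_j)) · u_j.

Step by step this gives:
  u_1 = (-2, -3, 0)
  u_2 = (-15/13, 10/13, -1)
  u_3 = (18/19, -12/19, -30/19)

Orthogonality check:
  u_2 · u_1 = 0 (should be 0)
  u_3 · u_1 = 0 (should be 0)
  u_3 · u_2 = 0 (should be 0)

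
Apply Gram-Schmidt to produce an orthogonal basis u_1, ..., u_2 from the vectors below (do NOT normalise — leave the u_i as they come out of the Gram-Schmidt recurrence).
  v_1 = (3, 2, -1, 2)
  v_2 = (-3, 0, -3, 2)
Orthogonal basis:
  u_1 = (3, 2, -1, 2)
  u_2 = (-8/3, 2/9, -28/9, 20/9)

Apply the Gram-Schmidt recurrence
  u_1 = v_1
  u_i = v_i − Σ_{j<i} ((v_i · u_j) / (u_j · u_j)) · u_j.

Step by step this gives:
  u_1 = (3, 2, -1, 2)
  u_2 = (-8/3, 2/9, -28/9, 20/9)

Orthogonality check:
  u_2 · u_1 = 0 (should be 0)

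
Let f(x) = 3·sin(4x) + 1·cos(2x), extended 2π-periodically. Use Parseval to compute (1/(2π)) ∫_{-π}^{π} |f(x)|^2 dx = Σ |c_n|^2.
Σ |c_n|^2 = 5

Expand |f|^2 and use orthogonality of {sin(nx), cos(mx)} on [-π, π]:
  ∫_{-π}^{π} sin(nx)^2 dx = π, ∫ cos(mx)^2 dx = π, and cross terms integrate to 0.
So ∫_{-π}^{π} f(x)^2 dx = 3^2 · π + 1^2 · π = (9 + 1)π.
Divide by 2π: (9 + 1)/2 = 5.
By Parseval, this equals Σ |c_n|^2.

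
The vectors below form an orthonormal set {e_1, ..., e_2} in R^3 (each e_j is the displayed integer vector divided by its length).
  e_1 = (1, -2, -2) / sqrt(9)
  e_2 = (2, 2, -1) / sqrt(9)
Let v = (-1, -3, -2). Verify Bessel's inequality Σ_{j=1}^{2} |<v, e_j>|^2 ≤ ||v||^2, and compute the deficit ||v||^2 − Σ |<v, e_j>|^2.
Σ |<v, e_j>|^2 = 13; ||v||^2 = 14; deficit = 1

Write each e_j = u_j / sqrt(<u_j, u_j>) where u_j is the displayed integer vector. Then <v, e_j> = <v, u_j> / sqrt(<u_j, u_j>), so |<v, e_j>|^2 = <v, u_j>^2 / <u_j, u_j>.
Coefficients: <v, e_1> = 9/sqrt(9), <v, e_2> = -6/sqrt(9).
Square and sum: Σ |<v, e_j>|^2 = 13.
Compute ||v||^2 = v·v = 14.
Deficit = 14 − 13 = 1 ≥ 0, confirming Bessel's inequality. (The deficit equals ||v − Σ <v,e_j> e_j||^2, the squared distance from v to span{e_j}.)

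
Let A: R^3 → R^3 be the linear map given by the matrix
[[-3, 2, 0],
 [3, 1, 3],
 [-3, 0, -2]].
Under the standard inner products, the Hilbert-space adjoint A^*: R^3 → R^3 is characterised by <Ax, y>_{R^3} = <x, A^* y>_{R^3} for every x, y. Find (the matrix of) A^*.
A^* = A^T =
[[-3, 3, -3],
 [2, 1, 0],
 [0, 3, -2]]

For real matrices with standard dot products, the defining identity <Ax, y> = <x, A^* y> gives (Ax)^T y = x^T (A^*) y, i.e. x^T A^T y = x^T (A^*) y. Since this holds for all x, y, we must have A^* = A^T. Therefore
A^* =
[[-3, 3, -3],
 [2, 1, 0],
 [0, 3, -2]].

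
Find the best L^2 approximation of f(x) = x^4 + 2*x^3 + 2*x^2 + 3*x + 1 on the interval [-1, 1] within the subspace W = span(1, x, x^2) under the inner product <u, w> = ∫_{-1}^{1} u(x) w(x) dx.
g(x) = 20*x^2/7 + 21*x/5 + 32/35

The best approximation g ∈ W is the orthogonal projection of f onto W. Writing g = a_0 + a_1 x + a_2 x^2, the coefficients solve the normal equations G · a = b where
  G_{ij} = <φ_i, φ_j> and b_i = <f, φ_i>, with φ_0 = 1, φ_1 = x, φ_2 = x^2.
G =
  [2, 0, 2/3]
  [0, 2/3, 0]
  [2/3, 0, 2/5],
b = (56/15, 14/5, 184/105).
Solving gives a_0 = 32/35, a_1 = 21/5, a_2 = 20/7, so
  g(x) = 20*x^2/7 + 21*x/5 + 32/35.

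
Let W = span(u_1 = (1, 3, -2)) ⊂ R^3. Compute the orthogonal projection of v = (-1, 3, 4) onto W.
proj_W(v) = (0, 0, 0)

Set up U = [u_1 | ... | u_1] ∈ R^(3×1). The projector onto W = col(U) is P = U (U^T U)^(-1) U^T.
Compute U^T U =
  [14],
and U^T v = (0).
Solve U^T U · c = U^T v for the coefficients: c = (0). The projection is proj_W(v) = U c.
Check: (v - proj_W(v)) · u_1 = 0  (should be 0).
Result: proj_W(v) = (0, 0, 0).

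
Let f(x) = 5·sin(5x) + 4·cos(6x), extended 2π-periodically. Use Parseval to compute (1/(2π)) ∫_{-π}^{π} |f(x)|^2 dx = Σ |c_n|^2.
Σ |c_n|^2 = 41/2

Expand |f|^2 and use orthogonality of {sin(nx), cos(mx)} on [-π, π]:
  ∫_{-π}^{π} sin(nx)^2 dx = π, ∫ cos(mx)^2 dx = π, and cross terms integrate to 0.
So ∫_{-π}^{π} f(x)^2 dx = 5^2 · π + 4^2 · π = (25 + 16)π.
Divide by 2π: (25 + 16)/2 = 41/2.
By Parseval, this equals Σ |c_n|^2.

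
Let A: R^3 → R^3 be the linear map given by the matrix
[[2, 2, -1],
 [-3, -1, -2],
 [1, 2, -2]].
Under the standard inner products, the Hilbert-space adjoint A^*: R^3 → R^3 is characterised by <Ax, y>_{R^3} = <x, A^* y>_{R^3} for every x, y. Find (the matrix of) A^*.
A^* = A^T =
[[2, -3, 1],
 [2, -1, 2],
 [-1, -2, -2]]

For real matrices with standard dot products, the defining identity <Ax, y> = <x, A^* y> gives (Ax)^T y = x^T (A^*) y, i.e. x^T A^T y = x^T (A^*) y. Since this holds for all x, y, we must have A^* = A^T. Therefore
A^* =
[[2, -3, 1],
 [2, -1, 2],
 [-1, -2, -2]].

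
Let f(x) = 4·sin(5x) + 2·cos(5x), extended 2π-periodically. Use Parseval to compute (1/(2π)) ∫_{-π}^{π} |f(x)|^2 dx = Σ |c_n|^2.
Σ |c_n|^2 = 10

Expand |f|^2 and use orthogonality of {sin(nx), cos(mx)} on [-π, π]:
  ∫_{-π}^{π} sin(nx)^2 dx = π, ∫ cos(mx)^2 dx = π, and cross terms integrate to 0.
So ∫_{-π}^{π} f(x)^2 dx = 4^2 · π + 2^2 · π = (16 + 4)π.
Divide by 2π: (16 + 4)/2 = 10.
By Parseval, this equals Σ |c_n|^2.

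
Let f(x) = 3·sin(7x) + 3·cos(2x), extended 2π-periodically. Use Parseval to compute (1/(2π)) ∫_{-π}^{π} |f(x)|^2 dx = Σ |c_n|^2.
Σ |c_n|^2 = 9

Expand |f|^2 and use orthogonality of {sin(nx), cos(mx)} on [-π, π]:
  ∫_{-π}^{π} sin(nx)^2 dx = π, ∫ cos(mx)^2 dx = π, and cross terms integrate to 0.
So ∫_{-π}^{π} f(x)^2 dx = 3^2 · π + 3^2 · π = (9 + 9)π.
Divide by 2π: (9 + 9)/2 = 9.
By Parseval, this equals Σ |c_n|^2.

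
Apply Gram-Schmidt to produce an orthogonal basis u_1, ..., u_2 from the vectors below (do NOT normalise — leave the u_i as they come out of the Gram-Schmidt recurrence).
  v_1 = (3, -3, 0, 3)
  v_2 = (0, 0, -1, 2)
Orthogonal basis:
  u_1 = (3, -3, 0, 3)
  u_2 = (-2/3, 2/3, -1, 4/3)

Apply the Gram-Schmidt recurrence
  u_1 = v_1
  u_i = v_i − Σ_{j<i} ((v_i · u_j) / (u_j · u_j)) · u_j.

Step by step this gives:
  u_1 = (3, -3, 0, 3)
  u_2 = (-2/3, 2/3, -1, 4/3)

Orthogonality check:
  u_2 · u_1 = 0 (should be 0)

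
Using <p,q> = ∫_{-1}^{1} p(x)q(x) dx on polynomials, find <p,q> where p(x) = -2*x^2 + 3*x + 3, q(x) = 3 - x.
<p,q> = 12

Expand the product: p(x)·q(x) = 2*x^3 - 9*x^2 + 6*x + 9.
∫_{-1}^{1} of each monomial x^k gives [2/(k+1) if k even, 0 if k odd]. Integrating term-by-term (or equivalently evaluating the antiderivative F(x) = x^4/2 - 3*x^3 + 3*x^2 + 9*x at the endpoints):
  F(1) − F(−1) = 19/2 − (-5/2) = 12.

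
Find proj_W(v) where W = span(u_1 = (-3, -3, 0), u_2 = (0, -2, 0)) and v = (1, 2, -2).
proj_W(v) = (1, 2, 0)

Set up U = [u_1 | ... | u_2] ∈ R^(3×2). The projector onto W = col(U) is P = U (U^T U)^(-1) U^T.
Compute U^T U =
  [18, 6]
  [6, 4],
and U^T v = (-9, -4).
Solve U^T U · c = U^T v for the coefficients: c = (-1/3, -1/2). The projection is proj_W(v) = U c.
Check: (v - proj_W(v)) · u_1 = 0  (should be 0).
Check: (v - proj_W(v)) · u_2 = 0  (should be 0).
Result: proj_W(v) = (1, 2, 0).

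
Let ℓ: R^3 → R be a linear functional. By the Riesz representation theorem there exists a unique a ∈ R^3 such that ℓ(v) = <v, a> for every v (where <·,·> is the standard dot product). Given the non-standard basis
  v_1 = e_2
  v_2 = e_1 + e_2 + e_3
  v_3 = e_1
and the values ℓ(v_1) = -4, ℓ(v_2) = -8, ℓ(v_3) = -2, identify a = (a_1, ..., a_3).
a = (-2, -4, -2)

Write a = (a_1, ..., a_3) in the standard basis. For each basis vector v_i, ℓ(v_i) = <v_i, a> is a linear equation in the a_j's. Collect the n equations into a matrix system V a = ℓ, where row i of V is v_i (expressed in the standard basis). Since V is invertible (lower-triangular with 1s on the diagonal, up to permutation), solve by back-substitution:
  V =
[[0, 1, 0],
 [1, 1, 1],
 [1, 0, 0]]
  V a = (-4, -8, -2)
Solving gives a = (-2, -4, -2).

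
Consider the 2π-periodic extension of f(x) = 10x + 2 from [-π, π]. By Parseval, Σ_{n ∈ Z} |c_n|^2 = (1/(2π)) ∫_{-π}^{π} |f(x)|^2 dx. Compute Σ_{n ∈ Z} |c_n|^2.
Σ |c_n|^2 = 100π^2/3 + 4

Expand and integrate term by term over [-π, π]:
  ∫ (10x)^2 dx = 100·(2π^3/3); ∫ 2·10·(2)·x dx = 0 (odd integrand); ∫ 2^2 dx = 4·2π.
So (1/(2π)) ∫_{-π}^{π} (10x + 2)^2 dx = 100π^2/3 + 4 = 100π^2/3 + 4.
Parseval ⇒ Σ |c_n|^2 = 100π^2/3 + 4.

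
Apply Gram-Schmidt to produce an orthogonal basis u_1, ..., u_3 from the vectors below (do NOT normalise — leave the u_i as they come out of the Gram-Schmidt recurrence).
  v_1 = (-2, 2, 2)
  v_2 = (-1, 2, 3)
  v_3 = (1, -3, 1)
Orthogonal basis:
  u_1 = (-2, 2, 2)
  u_2 = (1, 0, 1)
  u_3 = (-1, -2, 1)

Apply the Gram-Schmidt recurrence
  u_1 = v_1
  u_i = v_i − Σ_{j<i} ((v_i · u_j) / (u_j · u_j)) · u_j.

Step by step this gives:
  u_1 = (-2, 2, 2)
  u_2 = (1, 0, 1)
  u_3 = (-1, -2, 1)

Orthogonality check:
  u_2 · u_1 = 0 (should be 0)
  u_3 · u_1 = 0 (should be 0)
  u_3 · u_2 = 0 (should be 0)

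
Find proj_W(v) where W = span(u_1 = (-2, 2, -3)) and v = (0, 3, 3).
proj_W(v) = (6/17, -6/17, 9/17)

Set up U = [u_1 | ... | u_1] ∈ R^(3×1). The projector onto W = col(U) is P = U (U^T U)^(-1) U^T.
Compute U^T U =
  [17],
and U^T v = (-3).
Solve U^T U · c = U^T v for the coefficients: c = (-3/17). The projection is proj_W(v) = U c.
Check: (v - proj_W(v)) · u_1 = 0  (should be 0).
Result: proj_W(v) = (6/17, -6/17, 9/17).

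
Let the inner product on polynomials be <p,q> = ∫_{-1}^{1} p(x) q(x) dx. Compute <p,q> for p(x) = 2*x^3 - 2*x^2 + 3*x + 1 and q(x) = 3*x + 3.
<p,q> = 52/5

Expand the product: p(x)·q(x) = 6*x^4 + 3*x^2 + 12*x + 3.
∫_{-1}^{1} of each monomial x^k gives [2/(k+1) if k even, 0 if k odd]. Integrating term-by-term (or equivalently evaluating the antiderivative F(x) = 6*x^5/5 + x^3 + 6*x^2 + 3*x at the endpoints):
  F(1) − F(−1) = 56/5 − (4/5) = 52/5.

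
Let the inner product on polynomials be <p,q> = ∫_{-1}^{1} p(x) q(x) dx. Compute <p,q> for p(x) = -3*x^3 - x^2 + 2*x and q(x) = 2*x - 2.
<p,q> = 8/5

Expand the product: p(x)·q(x) = -6*x^4 + 4*x^3 + 6*x^2 - 4*x.
∫_{-1}^{1} of each monomial x^k gives [2/(k+1) if k even, 0 if k odd]. Integrating term-by-term (or equivalently evaluating the antiderivative F(x) = -6*x^5/5 + x^4 + 2*x^3 - 2*x^2 at the endpoints):
  F(1) − F(−1) = -1/5 − (-9/5) = 8/5.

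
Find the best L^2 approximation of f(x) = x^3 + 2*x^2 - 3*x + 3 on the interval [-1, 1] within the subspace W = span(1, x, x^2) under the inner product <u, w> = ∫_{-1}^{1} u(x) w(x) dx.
g(x) = 2*x^2 - 12*x/5 + 3

The best approximation g ∈ W is the orthogonal projection of f onto W. Writing g = a_0 + a_1 x + a_2 x^2, the coefficients solve the normal equations G · a = b where
  G_{ij} = <φ_i, φ_j> and b_i = <f, φ_i>, with φ_0 = 1, φ_1 = x, φ_2 = x^2.
G =
  [2, 0, 2/3]
  [0, 2/3, 0]
  [2/3, 0, 2/5],
b = (22/3, -8/5, 14/5).
Solving gives a_0 = 3, a_1 = -12/5, a_2 = 2, so
  g(x) = 2*x^2 - 12*x/5 + 3.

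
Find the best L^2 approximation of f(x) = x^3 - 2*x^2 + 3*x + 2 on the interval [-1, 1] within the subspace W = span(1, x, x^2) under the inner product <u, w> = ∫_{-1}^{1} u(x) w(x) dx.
g(x) = -2*x^2 + 18*x/5 + 2

The best approximation g ∈ W is the orthogonal projection of f onto W. Writing g = a_0 + a_1 x + a_2 x^2, the coefficients solve the normal equations G · a = b where
  G_{ij} = <φ_i, φ_j> and b_i = <f, φ_i>, with φ_0 = 1, φ_1 = x, φ_2 = x^2.
G =
  [2, 0, 2/3]
  [0, 2/3, 0]
  [2/3, 0, 2/5],
b = (8/3, 12/5, 8/15).
Solving gives a_0 = 2, a_1 = 18/5, a_2 = -2, so
  g(x) = -2*x^2 + 18*x/5 + 2.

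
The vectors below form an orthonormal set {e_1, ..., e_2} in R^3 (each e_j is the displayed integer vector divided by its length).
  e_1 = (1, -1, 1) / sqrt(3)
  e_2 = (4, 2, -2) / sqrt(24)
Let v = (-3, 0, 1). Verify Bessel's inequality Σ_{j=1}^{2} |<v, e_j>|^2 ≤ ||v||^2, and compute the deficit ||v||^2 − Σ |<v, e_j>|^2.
Σ |<v, e_j>|^2 = 19/2; ||v||^2 = 10; deficit = 1/2

Write each e_j = u_j / sqrt(<u_j, u_j>) where u_j is the displayed integer vector. Then <v, e_j> = <v, u_j> / sqrt(<u_j, u_j>), so |<v, e_j>|^2 = <v, u_j>^2 / <u_j, u_j>.
Coefficients: <v, e_1> = -2/sqrt(3), <v, e_2> = -14/sqrt(24).
Square and sum: Σ |<v, e_j>|^2 = 19/2.
Compute ||v||^2 = v·v = 10.
Deficit = 10 − 19/2 = 1/2 ≥ 0, confirming Bessel's inequality. (The deficit equals ||v − Σ <v,e_j> e_j||^2, the squared distance from v to span{e_j}.)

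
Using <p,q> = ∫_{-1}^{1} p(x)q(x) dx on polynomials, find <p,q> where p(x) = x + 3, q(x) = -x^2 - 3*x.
<p,q> = -4

Expand the product: p(x)·q(x) = -x^3 - 6*x^2 - 9*x.
∫_{-1}^{1} of each monomial x^k gives [2/(k+1) if k even, 0 if k odd]. Integrating term-by-term (or equivalently evaluating the antiderivative F(x) = -x^4/4 - 2*x^3 - 9*x^2/2 at the endpoints):
  F(1) − F(−1) = -27/4 − (-11/4) = -4.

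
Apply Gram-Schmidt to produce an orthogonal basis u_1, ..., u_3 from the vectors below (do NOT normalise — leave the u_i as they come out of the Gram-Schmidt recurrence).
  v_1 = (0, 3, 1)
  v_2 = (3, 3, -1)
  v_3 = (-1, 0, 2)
Orthogonal basis:
  u_1 = (0, 3, 1)
  u_2 = (3, 3/5, -9/5)
  u_3 = (4/7, -2/7, 6/7)

Apply the Gram-Schmidt recurrence
  u_1 = v_1
  u_i = v_i − Σ_{j<i} ((v_i · u_j) / (u_j · u_j)) · u_j.

Step by step this gives:
  u_1 = (0, 3, 1)
  u_2 = (3, 3/5, -9/5)
  u_3 = (4/7, -2/7, 6/7)

Orthogonality check:
  u_2 · u_1 = 0 (should be 0)
  u_3 · u_1 = 0 (should be 0)
  u_3 · u_2 = 0 (should be 0)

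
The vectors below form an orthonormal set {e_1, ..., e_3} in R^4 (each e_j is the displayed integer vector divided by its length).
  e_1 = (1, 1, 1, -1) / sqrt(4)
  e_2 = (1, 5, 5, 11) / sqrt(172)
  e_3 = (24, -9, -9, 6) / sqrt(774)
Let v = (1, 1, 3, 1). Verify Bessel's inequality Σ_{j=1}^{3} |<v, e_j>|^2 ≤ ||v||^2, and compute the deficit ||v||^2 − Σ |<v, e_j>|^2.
Σ |<v, e_j>|^2 = 10; ||v||^2 = 12; deficit = 2

Write each e_j = u_j / sqrt(<u_j, u_j>) where u_j is the displayed integer vector. Then <v, e_j> = <v, u_j> / sqrt(<u_j, u_j>), so |<v, e_j>|^2 = <v, u_j>^2 / <u_j, u_j>.
Coefficients: <v, e_1> = 4/sqrt(4), <v, e_2> = 32/sqrt(172), <v, e_3> = -6/sqrt(774).
Square and sum: Σ |<v, e_j>|^2 = 10.
Compute ||v||^2 = v·v = 12.
Deficit = 12 − 10 = 2 ≥ 0, confirming Bessel's inequality. (The deficit equals ||v − Σ <v,e_j> e_j||^2, the squared distance from v to span{e_j}.)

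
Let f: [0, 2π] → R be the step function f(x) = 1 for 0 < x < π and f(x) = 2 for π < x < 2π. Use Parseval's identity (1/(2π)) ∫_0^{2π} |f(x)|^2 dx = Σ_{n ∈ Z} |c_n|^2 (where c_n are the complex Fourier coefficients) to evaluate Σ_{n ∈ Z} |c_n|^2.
Σ |c_n|^2 = 5/2

Parseval equates the L^2 energy of f (normalised by 1/(2π)) with the ℓ^2 sum of its Fourier coefficients: (1/(2π)) ∫_0^{2π} |f|^2 = Σ |c_n|^2.
Compute the left side: (1/(2π)) [∫_0^π 1^2 dx + ∫_π^{2π} 2^2 dx] = (1/(2π)) · (1π + 4π) = (1 + 4)/2 = 5/2.
So Σ_{n ∈ Z} |c_n|^2 = 5/2.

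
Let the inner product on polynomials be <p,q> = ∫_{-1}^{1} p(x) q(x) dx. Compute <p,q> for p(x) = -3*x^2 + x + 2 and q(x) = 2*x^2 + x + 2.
<p,q> = 74/15

Expand the product: p(x)·q(x) = -6*x^4 - x^3 - x^2 + 4*x + 4.
∫_{-1}^{1} of each monomial x^k gives [2/(k+1) if k even, 0 if k odd]. Integrating term-by-term (or equivalently evaluating the antiderivative F(x) = -6*x^5/5 - x^4/4 - x^3/3 + 2*x^2 + 4*x at the endpoints):
  F(1) − F(−1) = 253/60 − (-43/60) = 74/15.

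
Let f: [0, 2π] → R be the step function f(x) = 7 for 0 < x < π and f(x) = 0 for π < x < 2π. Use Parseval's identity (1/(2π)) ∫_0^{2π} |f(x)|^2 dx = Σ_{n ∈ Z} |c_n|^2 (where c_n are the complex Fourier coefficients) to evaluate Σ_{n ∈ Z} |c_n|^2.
Σ |c_n|^2 = 49/2

Parseval equates the L^2 energy of f (normalised by 1/(2π)) with the ℓ^2 sum of its Fourier coefficients: (1/(2π)) ∫_0^{2π} |f|^2 = Σ |c_n|^2.
Compute the left side: (1/(2π)) [∫_0^π 7^2 dx + ∫_π^{2π} 0^2 dx] = (1/(2π)) · (49π + 0π) = (49 + 0)/2 = 49/2.
So Σ_{n ∈ Z} |c_n|^2 = 49/2.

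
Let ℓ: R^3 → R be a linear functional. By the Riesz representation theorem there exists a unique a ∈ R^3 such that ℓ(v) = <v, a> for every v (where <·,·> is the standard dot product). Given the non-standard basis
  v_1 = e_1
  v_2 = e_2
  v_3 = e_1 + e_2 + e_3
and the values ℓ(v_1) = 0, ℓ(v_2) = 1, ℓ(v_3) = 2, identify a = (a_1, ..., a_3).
a = (0, 1, 1)

Write a = (a_1, ..., a_3) in the standard basis. For each basis vector v_i, ℓ(v_i) = <v_i, a> is a linear equation in the a_j's. Collect the n equations into a matrix system V a = ℓ, where row i of V is v_i (expressed in the standard basis). Since V is invertible (lower-triangular with 1s on the diagonal, up to permutation), solve by back-substitution:
  V =
[[1, 0, 0],
 [0, 1, 0],
 [1, 1, 1]]
  V a = (0, 1, 2)
Solving gives a = (0, 1, 1).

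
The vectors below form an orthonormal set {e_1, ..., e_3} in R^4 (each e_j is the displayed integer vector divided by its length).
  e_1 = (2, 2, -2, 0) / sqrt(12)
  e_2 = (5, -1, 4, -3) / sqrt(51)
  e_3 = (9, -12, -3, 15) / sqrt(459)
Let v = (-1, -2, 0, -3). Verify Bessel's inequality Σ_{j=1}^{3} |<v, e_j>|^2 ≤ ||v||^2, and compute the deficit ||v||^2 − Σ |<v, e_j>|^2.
Σ |<v, e_j>|^2 = 17/3; ||v||^2 = 14; deficit = 25/3

Write each e_j = u_j / sqrt(<u_j, u_j>) where u_j is the displayed integer vector. Then <v, e_j> = <v, u_j> / sqrt(<u_j, u_j>), so |<v, e_j>|^2 = <v, u_j>^2 / <u_j, u_j>.
Coefficients: <v, e_1> = -6/sqrt(12), <v, e_2> = 6/sqrt(51), <v, e_3> = -30/sqrt(459).
Square and sum: Σ |<v, e_j>|^2 = 17/3.
Compute ||v||^2 = v·v = 14.
Deficit = 14 − 17/3 = 25/3 ≥ 0, confirming Bessel's inequality. (The deficit equals ||v − Σ <v,e_j> e_j||^2, the squared distance from v to span{e_j}.)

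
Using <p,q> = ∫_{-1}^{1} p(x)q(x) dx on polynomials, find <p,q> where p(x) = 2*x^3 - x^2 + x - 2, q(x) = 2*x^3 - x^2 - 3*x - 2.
<p,q> = 904/105

Expand the product: p(x)·q(x) = 4*x^6 - 4*x^5 - 3*x^4 - 6*x^3 + x^2 + 4*x + 4.
∫_{-1}^{1} of each monomial x^k gives [2/(k+1) if k even, 0 if k odd]. Integrating term-by-term (or equivalently evaluating the antiderivative F(x) = 4*x^7/7 - 2*x^6/3 - 3*x^5/5 - 3*x^4/2 + x^3/3 + 2*x^2 + 4*x at the endpoints):
  F(1) − F(−1) = 869/210 − (-313/70) = 904/105.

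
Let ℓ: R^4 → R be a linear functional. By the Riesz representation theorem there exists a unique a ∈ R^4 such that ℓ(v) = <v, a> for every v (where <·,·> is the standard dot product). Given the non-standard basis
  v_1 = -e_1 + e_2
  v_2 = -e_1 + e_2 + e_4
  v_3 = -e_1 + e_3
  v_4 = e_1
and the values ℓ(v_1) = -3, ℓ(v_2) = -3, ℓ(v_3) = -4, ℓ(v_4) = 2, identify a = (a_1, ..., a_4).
a = (2, -1, -2, 0)

Write a = (a_1, ..., a_4) in the standard basis. For each basis vector v_i, ℓ(v_i) = <v_i, a> is a linear equation in the a_j's. Collect the n equations into a matrix system V a = ℓ, where row i of V is v_i (expressed in the standard basis). Since V is invertible (lower-triangular with 1s on the diagonal, up to permutation), solve by back-substitution:
  V =
[[-1, 1, 0, 0],
 [-1, 1, 0, 1],
 [-1, 0, 1, 0],
 [1, 0, 0, 0]]
  V a = (-3, -3, -4, 2)
Solving gives a = (2, -1, -2, 0).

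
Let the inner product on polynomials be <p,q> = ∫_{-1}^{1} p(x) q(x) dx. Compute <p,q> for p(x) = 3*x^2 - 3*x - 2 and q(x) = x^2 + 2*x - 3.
<p,q> = 28/15

Expand the product: p(x)·q(x) = 3*x^4 + 3*x^3 - 17*x^2 + 5*x + 6.
∫_{-1}^{1} of each monomial x^k gives [2/(k+1) if k even, 0 if k odd]. Integrating term-by-term (or equivalently evaluating the antiderivative F(x) = 3*x^5/5 + 3*x^4/4 - 17*x^3/3 + 5*x^2/2 + 6*x at the endpoints):
  F(1) − F(−1) = 251/60 − (139/60) = 28/15.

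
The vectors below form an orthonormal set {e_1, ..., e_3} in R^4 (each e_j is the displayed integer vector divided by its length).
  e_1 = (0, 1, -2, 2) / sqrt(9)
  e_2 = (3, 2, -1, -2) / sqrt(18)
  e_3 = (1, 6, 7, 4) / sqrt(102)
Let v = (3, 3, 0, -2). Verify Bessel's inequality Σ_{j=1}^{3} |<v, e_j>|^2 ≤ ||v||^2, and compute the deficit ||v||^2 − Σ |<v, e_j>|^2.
Σ |<v, e_j>|^2 = 371/17; ||v||^2 = 22; deficit = 3/17

Write each e_j = u_j / sqrt(<u_j, u_j>) where u_j is the displayed integer vector. Then <v, e_j> = <v, u_j> / sqrt(<u_j, u_j>), so |<v, e_j>|^2 = <v, u_j>^2 / <u_j, u_j>.
Coefficients: <v, e_1> = -1/sqrt(9), <v, e_2> = 19/sqrt(18), <v, e_3> = 13/sqrt(102).
Square and sum: Σ |<v, e_j>|^2 = 371/17.
Compute ||v||^2 = v·v = 22.
Deficit = 22 − 371/17 = 3/17 ≥ 0, confirming Bessel's inequality. (The deficit equals ||v − Σ <v,e_j> e_j||^2, the squared distance from v to span{e_j}.)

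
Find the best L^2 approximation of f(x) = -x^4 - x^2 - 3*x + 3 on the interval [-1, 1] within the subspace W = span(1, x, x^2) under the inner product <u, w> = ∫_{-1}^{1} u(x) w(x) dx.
g(x) = -13*x^2/7 - 3*x + 108/35

The best approximation g ∈ W is the orthogonal projection of f onto W. Writing g = a_0 + a_1 x + a_2 x^2, the coefficients solve the normal equations G · a = b where
  G_{ij} = <φ_i, φ_j> and b_i = <f, φ_i>, with φ_0 = 1, φ_1 = x, φ_2 = x^2.
G =
  [2, 0, 2/3]
  [0, 2/3, 0]
  [2/3, 0, 2/5],
b = (74/15, -2, 46/35).
Solving gives a_0 = 108/35, a_1 = -3, a_2 = -13/7, so
  g(x) = -13*x^2/7 - 3*x + 108/35.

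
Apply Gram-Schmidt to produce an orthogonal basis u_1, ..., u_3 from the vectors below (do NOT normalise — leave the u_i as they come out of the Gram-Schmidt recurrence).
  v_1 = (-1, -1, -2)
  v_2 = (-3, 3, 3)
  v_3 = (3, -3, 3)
Orthogonal basis:
  u_1 = (-1, -1, -2)
  u_2 = (-4, 2, 1)
  u_3 = (-6/7, -18/7, 12/7)

Apply the Gram-Schmidt recurrence
  u_1 = v_1
  u_i = v_i − Σ_{j<i} ((v_i · u_j) / (u_j · u_j)) · u_j.

Step by step this gives:
  u_1 = (-1, -1, -2)
  u_2 = (-4, 2, 1)
  u_3 = (-6/7, -18/7, 12/7)

Orthogonality check:
  u_2 · u_1 = 0 (should be 0)
  u_3 · u_1 = 0 (should be 0)
  u_3 · u_2 = 0 (should be 0)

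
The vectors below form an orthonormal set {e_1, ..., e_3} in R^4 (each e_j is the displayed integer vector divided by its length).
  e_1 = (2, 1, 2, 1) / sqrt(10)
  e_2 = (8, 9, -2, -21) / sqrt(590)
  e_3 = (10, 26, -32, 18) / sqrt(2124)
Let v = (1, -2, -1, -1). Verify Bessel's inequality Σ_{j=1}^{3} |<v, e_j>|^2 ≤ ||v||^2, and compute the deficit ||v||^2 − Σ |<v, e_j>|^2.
Σ |<v, e_j>|^2 = 14/9; ||v||^2 = 7; deficit = 49/9

Write each e_j = u_j / sqrt(<u_j, u_j>) where u_j is the displayed integer vector. Then <v, e_j> = <v, u_j> / sqrt(<u_j, u_j>), so |<v, e_j>|^2 = <v, u_j>^2 / <u_j, u_j>.
Coefficients: <v, e_1> = -3/sqrt(10), <v, e_2> = 13/sqrt(590), <v, e_3> = -28/sqrt(2124).
Square and sum: Σ |<v, e_j>|^2 = 14/9.
Compute ||v||^2 = v·v = 7.
Deficit = 7 − 14/9 = 49/9 ≥ 0, confirming Bessel's inequality. (The deficit equals ||v − Σ <v,e_j> e_j||^2, the squared distance from v to span{e_j}.)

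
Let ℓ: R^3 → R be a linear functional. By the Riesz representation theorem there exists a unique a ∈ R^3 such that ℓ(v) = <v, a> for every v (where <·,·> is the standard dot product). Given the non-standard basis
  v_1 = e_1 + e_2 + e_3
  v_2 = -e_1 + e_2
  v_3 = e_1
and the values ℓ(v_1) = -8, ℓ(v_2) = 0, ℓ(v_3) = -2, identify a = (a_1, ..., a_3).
a = (-2, -2, -4)

Write a = (a_1, ..., a_3) in the standard basis. For each basis vector v_i, ℓ(v_i) = <v_i, a> is a linear equation in the a_j's. Collect the n equations into a matrix system V a = ℓ, where row i of V is v_i (expressed in the standard basis). Since V is invertible (lower-triangular with 1s on the diagonal, up to permutation), solve by back-substitution:
  V =
[[1, 1, 1],
 [-1, 1, 0],
 [1, 0, 0]]
  V a = (-8, 0, -2)
Solving gives a = (-2, -2, -4).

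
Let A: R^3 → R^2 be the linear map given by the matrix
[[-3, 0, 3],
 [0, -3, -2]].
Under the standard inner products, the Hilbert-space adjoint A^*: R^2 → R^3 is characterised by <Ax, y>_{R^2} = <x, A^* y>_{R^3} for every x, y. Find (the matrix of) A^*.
A^* = A^T =
[[-3, 0],
 [0, -3],
 [3, -2]]

For real matrices with standard dot products, the defining identity <Ax, y> = <x, A^* y> gives (Ax)^T y = x^T (A^*) y, i.e. x^T A^T y = x^T (A^*) y. Since this holds for all x, y, we must have A^* = A^T. Therefore
A^* =
[[-3, 0],
 [0, -3],
 [3, -2]].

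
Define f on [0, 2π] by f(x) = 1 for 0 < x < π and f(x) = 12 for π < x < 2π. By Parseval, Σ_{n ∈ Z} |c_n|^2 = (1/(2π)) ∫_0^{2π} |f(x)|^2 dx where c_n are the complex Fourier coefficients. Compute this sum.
Σ |c_n|^2 = 145/2

Parseval equates the L^2 energy of f (normalised by 1/(2π)) with the ℓ^2 sum of its Fourier coefficients: (1/(2π)) ∫_0^{2π} |f|^2 = Σ |c_n|^2.
Compute the left side: (1/(2π)) [∫_0^π 1^2 dx + ∫_π^{2π} 12^2 dx] = (1/(2π)) · (1π + 144π) = (1 + 144)/2 = 145/2.
So Σ_{n ∈ Z} |c_n|^2 = 145/2.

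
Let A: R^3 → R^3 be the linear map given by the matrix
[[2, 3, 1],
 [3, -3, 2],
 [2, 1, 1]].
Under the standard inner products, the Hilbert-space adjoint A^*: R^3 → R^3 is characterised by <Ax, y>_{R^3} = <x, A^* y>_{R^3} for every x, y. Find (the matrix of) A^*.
A^* = A^T =
[[2, 3, 2],
 [3, -3, 1],
 [1, 2, 1]]

For real matrices with standard dot products, the defining identity <Ax, y> = <x, A^* y> gives (Ax)^T y = x^T (A^*) y, i.e. x^T A^T y = x^T (A^*) y. Since this holds for all x, y, we must have A^* = A^T. Therefore
A^* =
[[2, 3, 2],
 [3, -3, 1],
 [1, 2, 1]].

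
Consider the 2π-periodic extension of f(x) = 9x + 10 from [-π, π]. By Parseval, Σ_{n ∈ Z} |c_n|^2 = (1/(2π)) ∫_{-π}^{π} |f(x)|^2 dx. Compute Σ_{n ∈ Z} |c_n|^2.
Σ |c_n|^2 = 27π^2 + 100

Expand and integrate term by term over [-π, π]:
  ∫ (9x)^2 dx = 81·(2π^3/3); ∫ 2·9·(10)·x dx = 0 (odd integrand); ∫ 10^2 dx = 100·2π.
So (1/(2π)) ∫_{-π}^{π} (9x + 10)^2 dx = 81π^2/3 + 100 = 27π^2 + 100.
Parseval ⇒ Σ |c_n|^2 = 27π^2 + 100.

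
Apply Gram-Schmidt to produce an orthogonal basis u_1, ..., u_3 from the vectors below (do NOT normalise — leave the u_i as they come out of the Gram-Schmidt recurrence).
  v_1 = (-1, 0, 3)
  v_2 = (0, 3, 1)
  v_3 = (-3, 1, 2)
Orthogonal basis:
  u_1 = (-1, 0, 3)
  u_2 = (3/10, 3, 1/10)
  u_3 = (-198/91, 22/91, -66/91)

Apply the Gram-Schmidt recurrence
  u_1 = v_1
  u_i = v_i − Σ_{j<i} ((v_i · u_j) / (u_j · u_j)) · u_j.

Step by step this gives:
  u_1 = (-1, 0, 3)
  u_2 = (3/10, 3, 1/10)
  u_3 = (-198/91, 22/91, -66/91)

Orthogonality check:
  u_2 · u_1 = 0 (should be 0)
  u_3 · u_1 = 0 (should be 0)
  u_3 · u_2 = 0 (should be 0)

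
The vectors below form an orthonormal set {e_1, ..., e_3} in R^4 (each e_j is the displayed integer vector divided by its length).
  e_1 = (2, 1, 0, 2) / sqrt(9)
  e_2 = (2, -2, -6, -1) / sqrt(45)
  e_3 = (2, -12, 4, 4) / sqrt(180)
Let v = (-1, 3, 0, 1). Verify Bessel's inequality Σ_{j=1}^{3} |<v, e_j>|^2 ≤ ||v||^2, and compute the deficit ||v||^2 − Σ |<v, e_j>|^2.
Σ |<v, e_j>|^2 = 83/9; ||v||^2 = 11; deficit = 16/9

Write each e_j = u_j / sqrt(<u_j, u_j>) where u_j is the displayed integer vector. Then <v, e_j> = <v, u_j> / sqrt(<u_j, u_j>), so |<v, e_j>|^2 = <v, u_j>^2 / <u_j, u_j>.
Coefficients: <v, e_1> = 3/sqrt(9), <v, e_2> = -9/sqrt(45), <v, e_3> = -34/sqrt(180).
Square and sum: Σ |<v, e_j>|^2 = 83/9.
Compute ||v||^2 = v·v = 11.
Deficit = 11 − 83/9 = 16/9 ≥ 0, confirming Bessel's inequality. (The deficit equals ||v − Σ <v,e_j> e_j||^2, the squared distance from v to span{e_j}.)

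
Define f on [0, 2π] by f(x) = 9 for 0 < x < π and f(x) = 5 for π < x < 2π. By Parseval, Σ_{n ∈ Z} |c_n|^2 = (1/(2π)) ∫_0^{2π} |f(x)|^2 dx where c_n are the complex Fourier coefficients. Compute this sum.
Σ |c_n|^2 = 53

Parseval equates the L^2 energy of f (normalised by 1/(2π)) with the ℓ^2 sum of its Fourier coefficients: (1/(2π)) ∫_0^{2π} |f|^2 = Σ |c_n|^2.
Compute the left side: (1/(2π)) [∫_0^π 9^2 dx + ∫_π^{2π} 5^2 dx] = (1/(2π)) · (81π + 25π) = (81 + 25)/2 = 53.
So Σ_{n ∈ Z} |c_n|^2 = 53.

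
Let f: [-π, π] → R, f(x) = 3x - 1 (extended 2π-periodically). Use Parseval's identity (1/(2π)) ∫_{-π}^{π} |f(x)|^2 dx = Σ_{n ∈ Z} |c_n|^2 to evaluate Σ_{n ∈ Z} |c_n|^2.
Σ |c_n|^2 = 3π^2 + 1

Expand and integrate term by term over [-π, π]:
  ∫ (3x)^2 dx = 9·(2π^3/3); ∫ 2·3·(-1)·x dx = 0 (odd integrand); ∫ (-1)^2 dx = 1·2π.
So (1/(2π)) ∫_{-π}^{π} (3x - 1)^2 dx = 9π^2/3 + 1 = 3π^2 + 1.
Parseval ⇒ Σ |c_n|^2 = 3π^2 + 1.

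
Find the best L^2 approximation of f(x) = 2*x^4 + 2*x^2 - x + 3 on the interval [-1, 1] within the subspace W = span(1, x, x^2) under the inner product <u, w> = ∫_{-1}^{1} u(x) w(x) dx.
g(x) = 26*x^2/7 - x + 99/35

The best approximation g ∈ W is the orthogonal projection of f onto W. Writing g = a_0 + a_1 x + a_2 x^2, the coefficients solve the normal equations G · a = b where
  G_{ij} = <φ_i, φ_j> and b_i = <f, φ_i>, with φ_0 = 1, φ_1 = x, φ_2 = x^2.
G =
  [2, 0, 2/3]
  [0, 2/3, 0]
  [2/3, 0, 2/5],
b = (122/15, -2/3, 118/35).
Solving gives a_0 = 99/35, a_1 = -1, a_2 = 26/7, so
  g(x) = 26*x^2/7 - x + 99/35.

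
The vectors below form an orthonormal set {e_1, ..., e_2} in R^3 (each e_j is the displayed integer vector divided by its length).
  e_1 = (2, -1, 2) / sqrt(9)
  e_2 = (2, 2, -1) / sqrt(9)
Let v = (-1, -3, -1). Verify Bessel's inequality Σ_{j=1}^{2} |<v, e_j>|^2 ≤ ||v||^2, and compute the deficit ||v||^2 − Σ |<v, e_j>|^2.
Σ |<v, e_j>|^2 = 50/9; ||v||^2 = 11; deficit = 49/9

Write each e_j = u_j / sqrt(<u_j, u_j>) where u_j is the displayed integer vector. Then <v, e_j> = <v, u_j> / sqrt(<u_j, u_j>), so |<v, e_j>|^2 = <v, u_j>^2 / <u_j, u_j>.
Coefficients: <v, e_1> = -1/sqrt(9), <v, e_2> = -7/sqrt(9).
Square and sum: Σ |<v, e_j>|^2 = 50/9.
Compute ||v||^2 = v·v = 11.
Deficit = 11 − 50/9 = 49/9 ≥ 0, confirming Bessel's inequality. (The deficit equals ||v − Σ <v,e_j> e_j||^2, the squared distance from v to span{e_j}.)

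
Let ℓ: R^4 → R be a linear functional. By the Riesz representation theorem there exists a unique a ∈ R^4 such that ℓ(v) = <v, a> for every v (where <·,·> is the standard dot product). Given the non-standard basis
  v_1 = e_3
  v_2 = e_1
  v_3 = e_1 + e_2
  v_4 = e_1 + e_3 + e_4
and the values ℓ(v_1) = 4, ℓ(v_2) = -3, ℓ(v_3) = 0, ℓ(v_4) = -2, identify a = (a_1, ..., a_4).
a = (-3, 3, 4, -3)

Write a = (a_1, ..., a_4) in the standard basis. For each basis vector v_i, ℓ(v_i) = <v_i, a> is a linear equation in the a_j's. Collect the n equations into a matrix system V a = ℓ, where row i of V is v_i (expressed in the standard basis). Since V is invertible (lower-triangular with 1s on the diagonal, up to permutation), solve by back-substitution:
  V =
[[0, 0, 1, 0],
 [1, 0, 0, 0],
 [1, 1, 0, 0],
 [1, 0, 1, 1]]
  V a = (4, -3, 0, -2)
Solving gives a = (-3, 3, 4, -3).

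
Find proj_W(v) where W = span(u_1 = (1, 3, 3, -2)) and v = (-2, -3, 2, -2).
proj_W(v) = (-1/23, -3/23, -3/23, 2/23)

Set up U = [u_1 | ... | u_1] ∈ R^(4×1). The projector onto W = col(U) is P = U (U^T U)^(-1) U^T.
Compute U^T U =
  [23],
and U^T v = (-1).
Solve U^T U · c = U^T v for the coefficients: c = (-1/23). The projection is proj_W(v) = U c.
Check: (v - proj_W(v)) · u_1 = 0  (should be 0).
Result: proj_W(v) = (-1/23, -3/23, -3/23, 2/23).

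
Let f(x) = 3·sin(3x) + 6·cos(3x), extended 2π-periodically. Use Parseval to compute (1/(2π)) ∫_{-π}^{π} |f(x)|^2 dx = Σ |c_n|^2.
Σ |c_n|^2 = 45/2

Expand |f|^2 and use orthogonality of {sin(nx), cos(mx)} on [-π, π]:
  ∫_{-π}^{π} sin(nx)^2 dx = π, ∫ cos(mx)^2 dx = π, and cross terms integrate to 0.
So ∫_{-π}^{π} f(x)^2 dx = 3^2 · π + 6^2 · π = (9 + 36)π.
Divide by 2π: (9 + 36)/2 = 45/2.
By Parseval, this equals Σ |c_n|^2.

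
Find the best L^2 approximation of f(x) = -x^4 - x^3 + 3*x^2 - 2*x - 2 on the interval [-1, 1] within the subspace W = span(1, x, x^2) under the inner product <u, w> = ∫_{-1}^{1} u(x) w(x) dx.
g(x) = 15*x^2/7 - 13*x/5 - 67/35

The best approximation g ∈ W is the orthogonal projection of f onto W. Writing g = a_0 + a_1 x + a_2 x^2, the coefficients solve the normal equations G · a = b where
  G_{ij} = <φ_i, φ_j> and b_i = <f, φ_i>, with φ_0 = 1, φ_1 = x, φ_2 = x^2.
G =
  [2, 0, 2/3]
  [0, 2/3, 0]
  [2/3, 0, 2/5],
b = (-12/5, -26/15, -44/105).
Solving gives a_0 = -67/35, a_1 = -13/5, a_2 = 15/7, so
  g(x) = 15*x^2/7 - 13*x/5 - 67/35.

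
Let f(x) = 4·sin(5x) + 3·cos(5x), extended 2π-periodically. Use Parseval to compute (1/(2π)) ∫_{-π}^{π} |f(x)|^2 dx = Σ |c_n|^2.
Σ |c_n|^2 = 25/2

Expand |f|^2 and use orthogonality of {sin(nx), cos(mx)} on [-π, π]:
  ∫_{-π}^{π} sin(nx)^2 dx = π, ∫ cos(mx)^2 dx = π, and cross terms integrate to 0.
So ∫_{-π}^{π} f(x)^2 dx = 4^2 · π + 3^2 · π = (16 + 9)π.
Divide by 2π: (16 + 9)/2 = 25/2.
By Parseval, this equals Σ |c_n|^2.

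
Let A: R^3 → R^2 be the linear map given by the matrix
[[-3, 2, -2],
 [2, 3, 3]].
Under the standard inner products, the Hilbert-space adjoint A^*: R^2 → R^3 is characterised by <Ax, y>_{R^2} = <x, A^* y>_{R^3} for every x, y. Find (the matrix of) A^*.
A^* = A^T =
[[-3, 2],
 [2, 3],
 [-2, 3]]

For real matrices with standard dot products, the defining identity <Ax, y> = <x, A^* y> gives (Ax)^T y = x^T (A^*) y, i.e. x^T A^T y = x^T (A^*) y. Since this holds for all x, y, we must have A^* = A^T. Therefore
A^* =
[[-3, 2],
 [2, 3],
 [-2, 3]].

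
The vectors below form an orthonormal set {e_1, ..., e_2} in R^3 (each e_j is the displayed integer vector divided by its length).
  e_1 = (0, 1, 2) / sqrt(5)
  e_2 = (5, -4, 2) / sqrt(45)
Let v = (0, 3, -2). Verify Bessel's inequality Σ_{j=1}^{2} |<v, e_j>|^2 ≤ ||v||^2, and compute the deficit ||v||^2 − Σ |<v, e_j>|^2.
Σ |<v, e_j>|^2 = 53/9; ||v||^2 = 13; deficit = 64/9

Write each e_j = u_j / sqrt(<u_j, u_j>) where u_j is the displayed integer vector. Then <v, e_j> = <v, u_j> / sqrt(<u_j, u_j>), so |<v, e_j>|^2 = <v, u_j>^2 / <u_j, u_j>.
Coefficients: <v, e_1> = -1/sqrt(5), <v, e_2> = -16/sqrt(45).
Square and sum: Σ |<v, e_j>|^2 = 53/9.
Compute ||v||^2 = v·v = 13.
Deficit = 13 − 53/9 = 64/9 ≥ 0, confirming Bessel's inequality. (The deficit equals ||v − Σ <v,e_j> e_j||^2, the squared distance from v to span{e_j}.)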